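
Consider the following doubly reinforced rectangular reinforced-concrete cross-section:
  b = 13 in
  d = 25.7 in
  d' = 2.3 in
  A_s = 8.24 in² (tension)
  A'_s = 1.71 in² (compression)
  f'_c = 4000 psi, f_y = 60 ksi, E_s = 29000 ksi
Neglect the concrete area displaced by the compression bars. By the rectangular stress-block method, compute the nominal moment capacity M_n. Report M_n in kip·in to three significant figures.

M_n ≈ 10700 kip·in

Assume both steels yield.
a = (A_s − A'_s) f_y/(0.85 f'_c b) = (8.24 − 1.71) × 60/(0.85 × 4 × 13) = 8.864 in.
c = a/β₁ = 8.864/0.85 = 10.428 in; ε'_s = 0.003(c − d')/c = 0.0023 ≥ ε_y = 0.0021, so the compression steel yields.
M_n = (A_s − A'_s) f_y (d − a/2) + A'_s f_y (d − d') = 391.8 × (25.7 − 4.432) + 102.6 × (25.7 − 2.3) = 8332.8 + 2400.8 = 10733.6 kip·in.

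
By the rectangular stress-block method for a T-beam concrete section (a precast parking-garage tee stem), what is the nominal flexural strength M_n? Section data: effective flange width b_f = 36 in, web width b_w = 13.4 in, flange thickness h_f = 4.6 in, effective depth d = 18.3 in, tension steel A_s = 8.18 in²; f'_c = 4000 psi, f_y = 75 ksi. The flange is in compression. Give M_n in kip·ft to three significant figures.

Tension: T = A_s f_y = 8.18 × 75 = 613.5 kips.
Try a within the flange: a = T/(0.85 f'_c b_f) = 613.5/(0.85 × 4 × 36) = 5.012 in.
a = 5.012 > h_f = 4.6 in: the block extends into the web. Split into flange-overhang and web parts.
C_f = 0.85 f'_c (b_f − b_w) h_f = 0.85 × 4 × (36 − 13.4) × 4.6 = 353.5 kips.
Remaining web compression depth: a_w = (T − C_f)/(0.85 f'_c b_w) = (613.5 − 353.5)/(0.85 × 4 × 13.4) = 5.707 in.
M_n = C_f(d − h_f/2) + (T − C_f)(d − a_w/2) = 353.5 × (18.3 − 2.3) + 260 × (18.3 − 2.8535) = 5656.0 + 4016.1 = 9672.1 kip·in.
M_n = 9672.1/12 = 806.01 kip·ft.

M_n ≈ 806 kip·ft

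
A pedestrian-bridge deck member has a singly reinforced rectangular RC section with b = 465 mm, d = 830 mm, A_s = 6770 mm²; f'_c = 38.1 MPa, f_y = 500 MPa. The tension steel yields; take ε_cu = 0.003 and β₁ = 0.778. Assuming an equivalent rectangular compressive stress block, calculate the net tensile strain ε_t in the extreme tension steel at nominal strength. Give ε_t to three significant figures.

a = A_s f_y/(0.85 f'_c b) = 224.78 mm.
β₁ = 0.778, so c = a/β₁ = 224.78/0.778 = 288.92 mm.
From the linear strain diagram with ε_cu = 0.003: ε_t = 0.003 (d − c)/c = 0.003 × (830 − 288.92)/288.92 = 0.00562.
Since ε_t ≥ 0.005, the section is tension-controlled.

ε_t ≈ 0.00562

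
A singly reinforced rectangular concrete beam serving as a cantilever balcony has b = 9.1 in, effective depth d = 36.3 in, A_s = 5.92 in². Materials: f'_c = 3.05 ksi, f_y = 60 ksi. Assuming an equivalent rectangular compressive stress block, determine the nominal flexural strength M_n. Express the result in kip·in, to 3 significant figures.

M_n ≈ 10200 kip·in

T = A_s f_y = 5.92 × 60 = 355.2 kips.
a = T/(0.85 f'_c b) = 355.2/(0.85 × 3.05 × 9.1) = 15.056 in.
M_n = T(d − a/2) = 355.2 × (36.3 − 7.528) = 10219.8 kip·in.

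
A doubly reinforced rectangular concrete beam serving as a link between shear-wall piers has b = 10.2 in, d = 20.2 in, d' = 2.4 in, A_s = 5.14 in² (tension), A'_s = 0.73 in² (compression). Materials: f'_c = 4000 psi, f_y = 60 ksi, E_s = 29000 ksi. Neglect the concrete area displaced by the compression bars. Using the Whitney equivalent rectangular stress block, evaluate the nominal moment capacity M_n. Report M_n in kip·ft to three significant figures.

M_n ≈ 426 kip·ft

Assume both steels yield.
a = (A_s − A'_s) f_y/(0.85 f'_c b) = (5.14 − 0.73) × 60/(0.85 × 4 × 10.2) = 7.630 in.
c = a/β₁ = 7.630/0.85 = 8.976 in; ε'_s = 0.003(c − d')/c = 0.0022 ≥ ε_y = 0.0021, so the compression steel yields.
M_n = (A_s − A'_s) f_y (d − a/2) + A'_s f_y (d − d') = 264.6 × (20.2 − 3.815) + 43.8 × (20.2 − 2.4) = 4335.5 + 779.6 = 5115.1 kip·in = 5115.1/12 = 426.26 kip·ft.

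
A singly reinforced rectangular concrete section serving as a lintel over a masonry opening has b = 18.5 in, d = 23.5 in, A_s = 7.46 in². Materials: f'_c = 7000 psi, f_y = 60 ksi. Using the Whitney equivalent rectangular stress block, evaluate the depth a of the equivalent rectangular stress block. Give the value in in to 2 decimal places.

a ≈ 4.07 in

T = A_s f_y = 7.46 × 60 = 447.6 kips.
a = T/(0.85 f'_c b) = 447.6/(0.85 × 7 × 18.5) = 4.07 in.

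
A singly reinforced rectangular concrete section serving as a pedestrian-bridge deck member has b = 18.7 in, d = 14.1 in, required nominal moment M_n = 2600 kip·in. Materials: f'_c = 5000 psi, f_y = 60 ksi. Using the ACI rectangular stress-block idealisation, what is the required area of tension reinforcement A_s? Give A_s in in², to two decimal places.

A_s ≈ 3.38 in²

From M_n = 0.85 f'_c a b (d − a/2):
a = d − √(d² − 2M_n/(0.85 f'_c b)) = 14.1 − √(14.1² − 2 × 2600/(0.85 × 5 × 18.7)) = 2.551 in.
A_s = 0.85 f'_c a b / f_y = 0.85 × 5 × 2.551 × 18.7 / 60 = 3.379 in².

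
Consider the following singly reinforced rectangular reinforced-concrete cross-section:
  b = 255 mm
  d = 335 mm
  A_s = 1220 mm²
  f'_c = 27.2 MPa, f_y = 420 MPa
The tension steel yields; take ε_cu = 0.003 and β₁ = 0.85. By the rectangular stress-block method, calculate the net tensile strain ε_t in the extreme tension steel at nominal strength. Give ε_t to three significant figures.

a = A_s f_y/(0.85 f'_c b) = 86.91 mm.
β₁ = 0.85, so c = a/β₁ = 86.91/0.85 = 102.25 mm.
From the linear strain diagram with ε_cu = 0.003: ε_t = 0.003 (d − c)/c = 0.003 × (335 − 102.25)/102.25 = 0.00683.
Since ε_t ≥ 0.005, the section is tension-controlled.

ε_t ≈ 0.00683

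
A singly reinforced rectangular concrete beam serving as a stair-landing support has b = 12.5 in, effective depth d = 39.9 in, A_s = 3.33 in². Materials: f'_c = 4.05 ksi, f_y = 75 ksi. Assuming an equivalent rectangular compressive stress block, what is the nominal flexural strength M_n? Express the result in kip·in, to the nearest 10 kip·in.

M_n ≈ 9240 kip·in

T = A_s f_y = 3.33 × 75 = 249.75 kips.
a = T/(0.85 f'_c b) = 249.75/(0.85 × 4.05 × 12.5) = 5.804 in.
M_n = T(d − a/2) = 249.75 × (39.9 − 2.902) = 9240.3 kip·in.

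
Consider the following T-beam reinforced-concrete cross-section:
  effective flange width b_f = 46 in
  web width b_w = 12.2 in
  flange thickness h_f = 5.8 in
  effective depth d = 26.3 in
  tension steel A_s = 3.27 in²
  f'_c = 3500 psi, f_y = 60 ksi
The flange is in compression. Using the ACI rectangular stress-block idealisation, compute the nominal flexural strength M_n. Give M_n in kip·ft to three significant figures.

Tension: T = A_s f_y = 3.27 × 60 = 196.2 kips.
Try a within the flange: a = T/(0.85 f'_c b_f) = 196.2/(0.85 × 3.5 × 46) = 1.434 in.
Since a = 1.434 ≤ h_f = 5.8 in, the stress block lies entirely in the flange; analyse as a rectangular beam of width b_f.
M_n = T(d − a/2) = 196.2 × (26.3 − 0.717) = 5019.4 kip·in.
M_n = 5019.4/12 = 418.28 kip·ft.

M_n ≈ 418 kip·ft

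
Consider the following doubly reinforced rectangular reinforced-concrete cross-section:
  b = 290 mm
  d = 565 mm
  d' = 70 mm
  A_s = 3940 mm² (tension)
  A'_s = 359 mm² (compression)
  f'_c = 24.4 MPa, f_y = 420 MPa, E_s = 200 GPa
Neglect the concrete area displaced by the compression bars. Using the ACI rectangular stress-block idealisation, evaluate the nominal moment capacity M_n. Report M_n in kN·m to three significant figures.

Assume both tension and compression steel yield.
Net tension couple steel: A_s − A'_s = 3581 mm².
a = (A_s − A'_s) f_y / (0.85 f'_c b) = 1504020/(0.85 × 24.4 × 290) = 250.06 mm.
c = a/β₁ = 250.06/0.85 = 294.19 mm; ε'_s = 0.003(c − d')/c = 0.0023 ≥ f_y/E_s = 0.0021, so compression steel does yield.
M_n = (A_s − A'_s) f_y (d − a/2) + A'_s f_y (d − d') = [1504020 × (565 − 125.03) + 150780 × (565 − 70)] × 10⁻⁶ = 661.72 + 74.64 = 736.36 kN·m.

M_n ≈ 736 kN·m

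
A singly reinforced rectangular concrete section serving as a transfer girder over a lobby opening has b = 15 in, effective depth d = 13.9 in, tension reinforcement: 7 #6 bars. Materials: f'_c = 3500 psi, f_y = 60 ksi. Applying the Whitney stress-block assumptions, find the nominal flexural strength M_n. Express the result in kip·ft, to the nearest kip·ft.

M_n ≈ 182 kip·ft

A_s = 7 × 0.44 = 3.08 in².
T = A_s f_y = 3.08 × 60 = 184.8 kips.
a = T/(0.85 f'_c b) = 184.8/(0.85 × 3.5 × 15) = 4.141 in.
M_n = T(d − a/2) = 184.8 × (13.9 − 2.0705) = 2186.1 kip·in = 2186.1/12 = 182.18 kip·ft.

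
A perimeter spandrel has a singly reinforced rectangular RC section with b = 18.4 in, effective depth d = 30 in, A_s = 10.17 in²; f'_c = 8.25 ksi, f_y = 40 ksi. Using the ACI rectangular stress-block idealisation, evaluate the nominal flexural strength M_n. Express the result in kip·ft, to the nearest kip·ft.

T = A_s f_y = 10.17 × 40 = 406.8 kips.
a = T/(0.85 f'_c b) = 406.8/(0.85 × 8.25 × 18.4) = 3.153 in.
M_n = T(d − a/2) = 406.8 × (30 − 1.5765) = 11562.7 kip·in = 11562.7/12 = 963.56 kip·ft.

M_n ≈ 964 kip·ft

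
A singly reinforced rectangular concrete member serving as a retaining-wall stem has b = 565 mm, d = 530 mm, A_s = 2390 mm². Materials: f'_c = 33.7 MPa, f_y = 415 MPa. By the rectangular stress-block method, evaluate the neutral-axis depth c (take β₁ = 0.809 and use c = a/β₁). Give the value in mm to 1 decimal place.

T = A_s f_y = 2390 × 415 = 991850 N = 991.85 kN.
Setting C = 0.85 f'_c a b equal to T: a = 991850/(0.85 × 33.7 × 565) = 61.284 mm.
With β₁ = 0.809, c = a/β₁ = 61.284/0.809 = 75.8 mm.

c ≈ 75.8 mm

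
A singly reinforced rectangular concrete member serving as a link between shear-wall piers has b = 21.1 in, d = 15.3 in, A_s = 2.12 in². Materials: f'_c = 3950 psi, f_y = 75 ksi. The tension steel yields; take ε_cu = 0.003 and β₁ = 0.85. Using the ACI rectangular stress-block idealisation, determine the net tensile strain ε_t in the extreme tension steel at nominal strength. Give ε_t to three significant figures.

a = A_s f_y/(0.85 f'_c b) = 2.244 in.
β₁ = 0.85, so c = a/β₁ = 2.244/0.85 = 2.640 in.
From the linear strain diagram with ε_cu = 0.003: ε_t = 0.003 (d − c)/c = 0.003 × (15.3 − 2.640)/2.640 = 0.0144.
Since ε_t ≥ 0.005, the section is tension-controlled.

ε_t ≈ 0.0144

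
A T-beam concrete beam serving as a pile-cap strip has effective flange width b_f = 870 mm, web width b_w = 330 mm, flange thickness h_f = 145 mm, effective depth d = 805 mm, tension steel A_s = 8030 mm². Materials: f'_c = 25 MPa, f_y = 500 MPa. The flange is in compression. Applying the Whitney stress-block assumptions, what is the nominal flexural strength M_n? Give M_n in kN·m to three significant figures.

Tension: T = A_s f_y = 8030 × 500 = 4015000 N.
Try a within the flange: a = T/(0.85 f'_c b_f) = 4015000/(0.85 × 25 × 870) = 217.17 mm.
a = 217.17 > h_f = 145 mm: the block extends into the web. Split into flange-overhang and web parts.
C_f = 0.85 f'_c (b_f − b_w) h_f = 0.85 × 25 × (870 − 330) × 145 = 1663875 N.
Remaining web compression depth: a_w = (T − C_f)/(0.85 f'_c b_w) = (4015000 − 1663875)/(0.85 × 25 × 330) = 335.28 mm.
M_n = C_f(d − h_f/2) + (T − C_f)(d − a_w/2) = 1663875 × (805 − 72.5) + 2351125 × (805 − 167.64) = 1218.79 + 1498.51 = 2717.30 × 10⁶ N·mm.
M_n = 2717.30 kN·m.

M_n ≈ 2720 kN·m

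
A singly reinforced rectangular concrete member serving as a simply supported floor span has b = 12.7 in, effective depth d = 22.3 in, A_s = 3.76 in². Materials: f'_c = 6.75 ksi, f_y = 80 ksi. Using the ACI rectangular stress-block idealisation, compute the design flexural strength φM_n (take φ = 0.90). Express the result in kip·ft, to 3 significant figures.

φM_n ≈ 457 kip·ft

T = A_s f_y = 3.76 × 80 = 300.8 kips.
a = T/(0.85 f'_c b) = 300.8/(0.85 × 6.75 × 12.7) = 4.128 in.
M_n = T(d − a/2) = 300.8 × (22.3 − 2.064) = 6087.0 kip·in = 6087.0/12 = 507.25 kip·ft.
φM_n = 0.90 × 507.25 = 456.53 kip·ft.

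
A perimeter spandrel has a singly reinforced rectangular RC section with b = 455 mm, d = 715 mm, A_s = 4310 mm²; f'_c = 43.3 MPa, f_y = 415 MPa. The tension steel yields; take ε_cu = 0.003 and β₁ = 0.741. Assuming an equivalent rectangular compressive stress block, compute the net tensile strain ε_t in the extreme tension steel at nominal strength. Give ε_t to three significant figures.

ε_t ≈ 0.0119

a = A_s f_y/(0.85 f'_c b) = 106.81 mm.
β₁ = 0.741, so c = a/β₁ = 106.81/0.741 = 144.14 mm.
From the linear strain diagram with ε_cu = 0.003: ε_t = 0.003 (d − c)/c = 0.003 × (715 − 144.14)/144.14 = 0.0119.
Since ε_t ≥ 0.005, the section is tension-controlled.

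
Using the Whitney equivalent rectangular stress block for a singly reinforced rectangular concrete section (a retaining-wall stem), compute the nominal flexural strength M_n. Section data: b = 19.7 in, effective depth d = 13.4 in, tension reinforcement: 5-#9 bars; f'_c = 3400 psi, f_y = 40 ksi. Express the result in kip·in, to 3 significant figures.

M_n ≈ 2330 kip·in

A_s = 5 × 1 = 5 in².
T = A_s f_y = 5 × 40 = 200 kips.
a = T/(0.85 f'_c b) = 200/(0.85 × 3.4 × 19.7) = 3.513 in.
M_n = T(d − a/2) = 200 × (13.4 − 1.7565) = 2328.7 kip·in.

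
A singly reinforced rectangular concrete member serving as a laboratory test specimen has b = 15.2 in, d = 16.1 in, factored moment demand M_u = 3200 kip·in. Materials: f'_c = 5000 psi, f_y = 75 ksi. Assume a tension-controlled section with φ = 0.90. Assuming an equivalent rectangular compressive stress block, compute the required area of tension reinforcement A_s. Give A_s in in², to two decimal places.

M_n = M_u/φ = 3200/0.90 = 3555.56 kip·in.
From M_n = 0.85 f'_c a b (d − a/2):
a = d − √(d² − 2M_n/(0.85 f'_c b)) = 16.1 − √(16.1² − 2 × 3555.56/(0.85 × 5 × 15.2)) = 3.888 in.
A_s = 0.85 f'_c a b / f_y = 0.85 × 5 × 3.888 × 15.2 / 75 = 3.349 in².

A_s ≈ 3.35 in²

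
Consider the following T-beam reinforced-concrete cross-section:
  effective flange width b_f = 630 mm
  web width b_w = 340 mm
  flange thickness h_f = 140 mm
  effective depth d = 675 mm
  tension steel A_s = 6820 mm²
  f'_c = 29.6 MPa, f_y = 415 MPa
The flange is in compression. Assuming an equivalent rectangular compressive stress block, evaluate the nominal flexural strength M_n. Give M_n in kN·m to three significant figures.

Tension: T = A_s f_y = 6820 × 415 = 2830300 N.
Try a within the flange: a = T/(0.85 f'_c b_f) = 2830300/(0.85 × 29.6 × 630) = 178.56 mm.
a = 178.56 > h_f = 140 mm: the block extends into the web. Split into flange-overhang and web parts.
C_f = 0.85 f'_c (b_f − b_w) h_f = 0.85 × 29.6 × (630 − 340) × 140 = 1021496 N.
Remaining web compression depth: a_w = (T − C_f)/(0.85 f'_c b_w) = (2830300 − 1021496)/(0.85 × 29.6 × 340) = 211.45 mm.
M_n = C_f(d − h_f/2) + (T − C_f)(d − a_w/2) = 1021496 × (675 − 70) + 1808804 × (675 − 105.725) = 618.01 + 1029.71 = 1647.72 × 10⁶ N·mm.
M_n = 1647.72 kN·m.

M_n ≈ 1650 kN·m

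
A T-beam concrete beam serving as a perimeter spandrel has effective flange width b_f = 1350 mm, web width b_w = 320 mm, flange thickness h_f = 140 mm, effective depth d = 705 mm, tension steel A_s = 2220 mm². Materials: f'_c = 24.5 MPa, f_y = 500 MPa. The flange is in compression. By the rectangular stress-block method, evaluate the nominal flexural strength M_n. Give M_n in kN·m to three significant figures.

M_n ≈ 761 kN·m

Tension: T = A_s f_y = 2220 × 500 = 1110000 N.
Try a within the flange: a = T/(0.85 f'_c b_f) = 1110000/(0.85 × 24.5 × 1350) = 39.48 mm.
Since a = 39.48 ≤ h_f = 140 mm, the stress block lies entirely in the flange; analyse as a rectangular beam of width b_f.
M_n = T(d − a/2) = 1110000 × (705 − 19.74) = 760.64 × 10⁶ N·mm.
M_n = 760.64 kN·m.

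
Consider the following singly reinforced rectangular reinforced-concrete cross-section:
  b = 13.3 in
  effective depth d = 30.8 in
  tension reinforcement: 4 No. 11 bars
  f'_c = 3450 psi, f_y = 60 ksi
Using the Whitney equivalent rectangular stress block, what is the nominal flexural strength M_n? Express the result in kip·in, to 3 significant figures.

M_n ≈ 9730 kip·in

A_s = 4 × 1.56 = 6.24 in².
T = A_s f_y = 6.24 × 60 = 374.4 kips.
a = T/(0.85 f'_c b) = 374.4/(0.85 × 3.45 × 13.3) = 9.599 in.
M_n = T(d − a/2) = 374.4 × (30.8 − 4.7995) = 9734.6 kip·in.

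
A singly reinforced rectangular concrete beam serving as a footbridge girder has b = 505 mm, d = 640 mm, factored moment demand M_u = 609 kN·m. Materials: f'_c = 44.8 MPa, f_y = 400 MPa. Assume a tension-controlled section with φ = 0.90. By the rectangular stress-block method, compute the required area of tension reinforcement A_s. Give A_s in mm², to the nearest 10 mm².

M_n = M_u/φ = 609/0.90 = 676.667 kN·m.
With M_n = 0.85 f'_c a b (d − a/2), solve the quadratic for a:
a = d − √(d² − 2M_n/(0.85 f'_c b)) = 640 − √(640² − 2 × 676.667×10⁶/(0.85 × 44.8 × 505)) = 57.57 mm.
A_s = 0.85 f'_c a b / f_y = 0.85 × 44.8 × 57.57 × 505 / 400 = 2767.7 mm².

A_s ≈ 2770 mm²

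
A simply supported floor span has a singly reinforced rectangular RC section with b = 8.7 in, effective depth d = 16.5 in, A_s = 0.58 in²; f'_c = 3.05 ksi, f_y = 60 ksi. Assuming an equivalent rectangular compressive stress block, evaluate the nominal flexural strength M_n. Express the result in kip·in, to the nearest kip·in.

T = A_s f_y = 0.58 × 60 = 34.8 kips.
a = T/(0.85 f'_c b) = 34.8/(0.85 × 3.05 × 8.7) = 1.543 in.
M_n = T(d − a/2) = 34.8 × (16.5 − 0.7715) = 547.4 kip·in.

M_n ≈ 547 kip·in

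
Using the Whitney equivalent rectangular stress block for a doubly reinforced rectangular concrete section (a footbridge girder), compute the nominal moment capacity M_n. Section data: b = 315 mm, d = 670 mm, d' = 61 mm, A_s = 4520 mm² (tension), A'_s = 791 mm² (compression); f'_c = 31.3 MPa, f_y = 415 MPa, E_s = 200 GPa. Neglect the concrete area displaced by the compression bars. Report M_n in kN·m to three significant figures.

M_n ≈ 1090 kN·m

Assume both tension and compression steel yield.
Net tension couple steel: A_s − A'_s = 3729 mm².
a = (A_s − A'_s) f_y / (0.85 f'_c b) = 1547535/(0.85 × 31.3 × 315) = 184.66 mm.
c = a/β₁ = 184.66/0.826 = 223.56 mm; ε'_s = 0.003(c − d')/c = 0.0022 ≥ f_y/E_s = 0.0021, so compression steel does yield.
M_n = (A_s − A'_s) f_y (d − a/2) + A'_s f_y (d − d') = [1547535 × (670 − 92.33) + 328265 × (670 − 61)] × 10⁻⁶ = 893.96 + 199.91 = 1093.87 kN·m.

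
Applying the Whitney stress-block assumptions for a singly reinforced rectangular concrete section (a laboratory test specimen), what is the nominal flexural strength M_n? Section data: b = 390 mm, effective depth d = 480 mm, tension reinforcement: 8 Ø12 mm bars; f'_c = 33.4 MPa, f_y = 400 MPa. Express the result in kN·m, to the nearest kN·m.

A_s = 8 × 113 = 904 mm².
T = A_s f_y = 904 × 400 = 361600 N = 361.6 kN.
From C = T: a = T/(0.85 f'_c b) = 361600/(0.85 × 33.4 × 390) = 32.66 mm.
M_n = T(d − a/2) = 361.6 kN × (480 − 16.33) mm = 167.66 kN·m.

M_n ≈ 168 kN·m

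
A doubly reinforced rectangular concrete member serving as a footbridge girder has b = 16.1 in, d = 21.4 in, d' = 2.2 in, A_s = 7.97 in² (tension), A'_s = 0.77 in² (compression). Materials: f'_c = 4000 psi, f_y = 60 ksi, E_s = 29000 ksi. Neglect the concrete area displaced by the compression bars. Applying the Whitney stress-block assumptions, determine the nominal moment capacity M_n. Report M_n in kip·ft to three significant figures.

Assume both steels yield.
a = (A_s − A'_s) f_y/(0.85 f'_c b) = (7.97 − 0.77) × 60/(0.85 × 4 × 16.1) = 7.892 in.
c = a/β₁ = 7.892/0.85 = 9.285 in; ε'_s = 0.003(c − d')/c = 0.0023 ≥ ε_y = 0.0021, so the compression steel yields.
M_n = (A_s − A'_s) f_y (d − a/2) + A'_s f_y (d − d') = 432 × (21.4 − 3.946) + 46.2 × (21.4 − 2.2) = 7540.1 + 887.0 = 8427.1 kip·in = 8427.1/12 = 702.26 kip·ft.

M_n ≈ 702 kip·ft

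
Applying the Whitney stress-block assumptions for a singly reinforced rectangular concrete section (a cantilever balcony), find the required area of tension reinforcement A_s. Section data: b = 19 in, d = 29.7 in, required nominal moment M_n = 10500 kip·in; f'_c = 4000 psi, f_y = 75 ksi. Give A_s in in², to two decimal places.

A_s ≈ 5.25 in²

From M_n = 0.85 f'_c a b (d − a/2):
a = d − √(d² − 2M_n/(0.85 f'_c b)) = 29.7 − √(29.7² − 2 × 10500/(0.85 × 4 × 19)) = 6.099 in.
A_s = 0.85 f'_c a b / f_y = 0.85 × 4 × 6.099 × 19 / 75 = 5.253 in².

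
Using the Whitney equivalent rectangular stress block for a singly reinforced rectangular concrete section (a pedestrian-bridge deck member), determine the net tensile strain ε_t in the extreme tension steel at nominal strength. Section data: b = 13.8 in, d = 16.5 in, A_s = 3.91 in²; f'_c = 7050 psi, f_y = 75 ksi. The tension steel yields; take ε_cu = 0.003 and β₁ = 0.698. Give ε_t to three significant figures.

ε_t ≈ 0.00674

a = A_s f_y/(0.85 f'_c b) = 3.546 in.
β₁ = 0.698, so c = a/β₁ = 3.546/0.698 = 5.080 in.
From the linear strain diagram with ε_cu = 0.003: ε_t = 0.003 (d − c)/c = 0.003 × (16.5 − 5.080)/5.080 = 0.00674.
Since ε_t ≥ 0.005, the section is tension-controlled.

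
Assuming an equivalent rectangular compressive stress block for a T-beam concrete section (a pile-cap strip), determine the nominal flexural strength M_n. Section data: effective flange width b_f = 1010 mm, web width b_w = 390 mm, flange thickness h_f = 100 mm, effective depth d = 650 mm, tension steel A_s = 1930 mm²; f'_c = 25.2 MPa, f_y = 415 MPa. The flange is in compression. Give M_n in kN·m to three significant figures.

Tension: T = A_s f_y = 1930 × 415 = 800950 N.
Try a within the flange: a = T/(0.85 f'_c b_f) = 800950/(0.85 × 25.2 × 1010) = 37.02 mm.
Since a = 37.02 ≤ h_f = 100 mm, the stress block lies entirely in the flange; analyse as a rectangular beam of width b_f.
M_n = T(d − a/2) = 800950 × (650 − 18.51) = 505.79 × 10⁶ N·mm.
M_n = 505.79 kN·m.

M_n ≈ 506 kN·m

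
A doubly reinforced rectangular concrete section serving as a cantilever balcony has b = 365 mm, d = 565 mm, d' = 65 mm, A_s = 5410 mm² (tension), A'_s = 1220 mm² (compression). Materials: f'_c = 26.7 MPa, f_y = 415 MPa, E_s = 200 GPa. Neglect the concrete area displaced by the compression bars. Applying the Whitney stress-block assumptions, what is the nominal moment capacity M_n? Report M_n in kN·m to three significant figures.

M_n ≈ 1050 kN·m

Assume both tension and compression steel yield.
Net tension couple steel: A_s − A'_s = 4190 mm².
a = (A_s − A'_s) f_y / (0.85 f'_c b) = 1738850/(0.85 × 26.7 × 365) = 209.91 mm.
c = a/β₁ = 209.91/0.85 = 246.95 mm; ε'_s = 0.003(c − d')/c = 0.0022 ≥ f_y/E_s = 0.0021, so compression steel does yield.
M_n = (A_s − A'_s) f_y (d − a/2) + A'_s f_y (d − d') = [1738850 × (565 − 104.955) + 506300 × (565 − 65)] × 10⁻⁶ = 799.95 + 253.15 = 1053.10 kN·m.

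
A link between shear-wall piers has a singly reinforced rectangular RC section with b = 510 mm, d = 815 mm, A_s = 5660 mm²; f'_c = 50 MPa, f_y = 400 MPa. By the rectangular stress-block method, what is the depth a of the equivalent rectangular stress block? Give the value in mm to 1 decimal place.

T = A_s f_y = 5660 × 400 = 2264000 N = 2264 kN.
Setting C = 0.85 f'_c a b equal to T: a = 2264000/(0.85 × 50 × 510) = 104.5 mm.

a ≈ 104.5 mm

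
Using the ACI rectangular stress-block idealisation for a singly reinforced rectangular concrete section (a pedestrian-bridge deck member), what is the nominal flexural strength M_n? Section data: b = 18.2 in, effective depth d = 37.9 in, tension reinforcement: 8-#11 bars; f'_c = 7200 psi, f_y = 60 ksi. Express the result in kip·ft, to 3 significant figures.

A_s = 8 × 1.56 = 12.48 in².
T = A_s f_y = 12.48 × 60 = 748.8 kips.
a = T/(0.85 f'_c b) = 748.8/(0.85 × 7.2 × 18.2) = 6.723 in.
M_n = T(d − a/2) = 748.8 × (37.9 − 3.3615) = 25862.4 kip·in = 25862.4/12 = 2155.20 kip·ft.

M_n ≈ 2160 kip·ft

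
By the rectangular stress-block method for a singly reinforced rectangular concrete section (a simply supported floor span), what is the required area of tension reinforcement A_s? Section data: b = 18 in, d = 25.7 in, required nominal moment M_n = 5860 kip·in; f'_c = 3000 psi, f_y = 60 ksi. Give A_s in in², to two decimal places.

From M_n = 0.85 f'_c a b (d − a/2):
a = d − √(d² − 2M_n/(0.85 f'_c b)) = 25.7 − √(25.7² − 2 × 5860/(0.85 × 3 × 18)) = 5.572 in.
A_s = 0.85 f'_c a b / f_y = 0.85 × 3 × 5.572 × 18 / 60 = 4.263 in².

A_s ≈ 4.26 in²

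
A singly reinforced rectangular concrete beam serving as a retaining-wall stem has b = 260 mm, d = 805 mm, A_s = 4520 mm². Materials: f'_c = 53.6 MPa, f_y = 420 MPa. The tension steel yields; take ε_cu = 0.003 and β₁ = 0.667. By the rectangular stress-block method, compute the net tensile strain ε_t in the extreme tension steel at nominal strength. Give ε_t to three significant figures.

a = A_s f_y/(0.85 f'_c b) = 160.26 mm.
β₁ = 0.667, so c = a/β₁ = 160.26/0.667 = 240.27 mm.
From the linear strain diagram with ε_cu = 0.003: ε_t = 0.003 (d − c)/c = 0.003 × (805 − 240.27)/240.27 = 0.00705.
Since ε_t ≥ 0.005, the section is tension-controlled.

ε_t ≈ 0.00705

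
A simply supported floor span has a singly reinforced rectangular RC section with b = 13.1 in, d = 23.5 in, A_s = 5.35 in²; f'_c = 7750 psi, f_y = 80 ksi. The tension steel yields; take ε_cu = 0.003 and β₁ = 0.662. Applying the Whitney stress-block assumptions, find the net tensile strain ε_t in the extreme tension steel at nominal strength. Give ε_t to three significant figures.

ε_t ≈ 0.00641

a = A_s f_y/(0.85 f'_c b) = 4.960 in.
β₁ = 0.662, so c = a/β₁ = 4.960/0.662 = 7.492 in.
From the linear strain diagram with ε_cu = 0.003: ε_t = 0.003 (d − c)/c = 0.003 × (23.5 − 7.492)/7.492 = 0.00641.
Since ε_t ≥ 0.005, the section is tension-controlled.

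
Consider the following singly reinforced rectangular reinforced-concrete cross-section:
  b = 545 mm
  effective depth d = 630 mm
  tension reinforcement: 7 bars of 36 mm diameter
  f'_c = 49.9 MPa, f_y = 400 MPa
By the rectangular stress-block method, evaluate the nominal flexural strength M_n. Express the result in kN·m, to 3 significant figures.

M_n ≈ 1620 kN·m

A_s = 7 × 1018 = 7126 mm².
T = A_s f_y = 7126 × 400 = 2850400 N = 2850.4 kN.
From C = T: a = T/(0.85 f'_c b) = 2850400/(0.85 × 49.9 × 545) = 123.31 mm.
M_n = T(d − a/2) = 2850.4 kN × (630 − 61.655) mm = 1620.01 kN·m.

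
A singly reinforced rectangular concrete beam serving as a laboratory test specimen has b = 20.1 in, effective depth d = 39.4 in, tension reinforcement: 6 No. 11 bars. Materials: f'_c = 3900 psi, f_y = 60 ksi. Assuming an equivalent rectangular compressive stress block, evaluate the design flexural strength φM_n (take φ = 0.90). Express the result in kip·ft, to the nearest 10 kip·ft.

A_s = 6 × 1.56 = 9.36 in².
T = A_s f_y = 9.36 × 60 = 561.6 kips.
a = T/(0.85 f'_c b) = 561.6/(0.85 × 3.9 × 20.1) = 8.428 in.
M_n = T(d − a/2) = 561.6 × (39.4 − 4.214) = 19760.5 kip·in = 19760.5/12 = 1646.71 kip·ft.
φM_n = 0.90 × 1646.71 = 1482.04 kip·ft.

φM_n ≈ 1480 kip·ft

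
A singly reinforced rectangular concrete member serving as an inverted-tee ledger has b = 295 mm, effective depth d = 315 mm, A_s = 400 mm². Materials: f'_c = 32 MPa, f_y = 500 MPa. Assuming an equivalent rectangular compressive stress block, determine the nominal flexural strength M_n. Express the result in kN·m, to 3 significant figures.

T = A_s f_y = 400 × 500 = 200000 N = 200 kN.
From C = T: a = T/(0.85 f'_c b) = 200000/(0.85 × 32 × 295) = 24.93 mm.
M_n = T(d − a/2) = 200 kN × (315 − 12.465) mm = 60.51 kN·m.

M_n ≈ 60.5 kN·m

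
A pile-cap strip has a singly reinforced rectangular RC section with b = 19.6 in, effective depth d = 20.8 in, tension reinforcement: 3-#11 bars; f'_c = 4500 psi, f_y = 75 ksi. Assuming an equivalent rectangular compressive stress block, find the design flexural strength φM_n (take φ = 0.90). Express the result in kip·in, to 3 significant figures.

A_s = 3 × 1.56 = 4.68 in².
T = A_s f_y = 4.68 × 75 = 351 kips.
a = T/(0.85 f'_c b) = 351/(0.85 × 4.5 × 19.6) = 4.682 in.
M_n = T(d − a/2) = 351 × (20.8 − 2.341) = 6479.1 kip·in.
φM_n = 0.90 × 6479.1 = 5831.2 kip·in.

φM_n ≈ 5830 kip·in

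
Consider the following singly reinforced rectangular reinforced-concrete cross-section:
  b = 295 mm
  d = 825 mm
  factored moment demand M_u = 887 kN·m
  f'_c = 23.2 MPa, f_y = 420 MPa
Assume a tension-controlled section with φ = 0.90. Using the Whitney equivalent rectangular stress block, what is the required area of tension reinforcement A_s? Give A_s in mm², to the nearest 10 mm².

A_s ≈ 3330 mm²

M_n = M_u/φ = 887/0.90 = 985.556 kN·m.
With M_n = 0.85 f'_c a b (d − a/2), solve the quadratic for a:
a = d − √(d² − 2M_n/(0.85 f'_c b)) = 825 − √(825² − 2 × 985.556×10⁶/(0.85 × 23.2 × 295)) = 240.37 mm.
A_s = 0.85 f'_c a b / f_y = 0.85 × 23.2 × 240.37 × 295 / 420 = 3329.4 mm².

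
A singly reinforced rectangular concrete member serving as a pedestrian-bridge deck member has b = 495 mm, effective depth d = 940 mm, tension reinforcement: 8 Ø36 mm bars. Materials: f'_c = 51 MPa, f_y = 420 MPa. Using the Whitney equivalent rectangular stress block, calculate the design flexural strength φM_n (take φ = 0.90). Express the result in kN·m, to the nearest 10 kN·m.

φM_n ≈ 2650 kN·m

A_s = 8 × 1018 = 8144 mm².
T = A_s f_y = 8144 × 420 = 3420480 N = 3420.48 kN.
From C = T: a = T/(0.85 f'_c b) = 3420480/(0.85 × 51 × 495) = 159.40 mm.
M_n = T(d − a/2) = 3420.48 kN × (940 − 79.7) mm = 2942.64 kN·m.
φM_n = 0.90 × 2942.64 = 2648.38 kN·m.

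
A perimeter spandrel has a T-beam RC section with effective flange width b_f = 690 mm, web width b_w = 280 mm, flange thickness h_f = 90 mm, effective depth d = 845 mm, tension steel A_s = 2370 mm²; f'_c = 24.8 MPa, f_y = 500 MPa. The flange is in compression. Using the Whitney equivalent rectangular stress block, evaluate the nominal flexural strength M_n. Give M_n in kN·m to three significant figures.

M_n ≈ 953 kN·m

Tension: T = A_s f_y = 2370 × 500 = 1185000 N.
Try a within the flange: a = T/(0.85 f'_c b_f) = 1185000/(0.85 × 24.8 × 690) = 81.47 mm.
Since a = 81.47 ≤ h_f = 90 mm, the stress block lies entirely in the flange; analyse as a rectangular beam of width b_f.
M_n = T(d − a/2) = 1185000 × (845 − 40.735) = 953.05 × 10⁶ N·mm.
M_n = 953.05 kN·m.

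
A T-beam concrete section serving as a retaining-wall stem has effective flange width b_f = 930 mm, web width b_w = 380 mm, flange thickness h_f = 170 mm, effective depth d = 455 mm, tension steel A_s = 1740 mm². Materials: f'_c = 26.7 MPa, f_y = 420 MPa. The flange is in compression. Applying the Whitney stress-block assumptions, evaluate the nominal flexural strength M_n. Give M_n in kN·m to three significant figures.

Tension: T = A_s f_y = 1740 × 420 = 730800 N.
Try a within the flange: a = T/(0.85 f'_c b_f) = 730800/(0.85 × 26.7 × 930) = 34.62 mm.
Since a = 34.62 ≤ h_f = 170 mm, the stress block lies entirely in the flange; analyse as a rectangular beam of width b_f.
M_n = T(d − a/2) = 730800 × (455 − 17.31) = 319.86 × 10⁶ N·mm.
M_n = 319.86 kN·m.

M_n ≈ 320 kN·m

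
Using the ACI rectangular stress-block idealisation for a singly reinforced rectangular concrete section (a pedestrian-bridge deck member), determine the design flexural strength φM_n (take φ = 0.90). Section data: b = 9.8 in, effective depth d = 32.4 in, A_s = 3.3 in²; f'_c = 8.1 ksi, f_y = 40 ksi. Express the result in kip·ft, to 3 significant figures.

T = A_s f_y = 3.3 × 40 = 132 kips.
a = T/(0.85 f'_c b) = 132/(0.85 × 8.1 × 9.8) = 1.956 in.
M_n = T(d − a/2) = 132 × (32.4 − 0.978) = 4147.7 kip·in = 4147.7/12 = 345.64 kip·ft.
φM_n = 0.90 × 345.64 = 311.08 kip·ft.

φM_n ≈ 311 kip·ft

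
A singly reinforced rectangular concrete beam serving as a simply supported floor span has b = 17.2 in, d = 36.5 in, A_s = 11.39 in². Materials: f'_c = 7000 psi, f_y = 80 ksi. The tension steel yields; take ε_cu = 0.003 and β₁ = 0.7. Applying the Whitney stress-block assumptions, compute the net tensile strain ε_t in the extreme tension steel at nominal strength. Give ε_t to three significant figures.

ε_t ≈ 0.00561

a = A_s f_y/(0.85 f'_c b) = 8.904 in.
β₁ = 0.7, so c = a/β₁ = 8.904/0.7 = 12.720 in.
From the linear strain diagram with ε_cu = 0.003: ε_t = 0.003 (d − c)/c = 0.003 × (36.5 − 12.720)/12.720 = 0.00561.
Since ε_t ≥ 0.005, the section is tension-controlled.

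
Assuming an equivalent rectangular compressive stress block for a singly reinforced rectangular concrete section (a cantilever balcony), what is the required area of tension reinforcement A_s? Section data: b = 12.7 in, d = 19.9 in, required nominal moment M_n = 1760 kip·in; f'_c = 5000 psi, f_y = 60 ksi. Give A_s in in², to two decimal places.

A_s ≈ 1.54 in²

From M_n = 0.85 f'_c a b (d − a/2):
a = d − √(d² − 2M_n/(0.85 f'_c b)) = 19.9 − √(19.9² − 2 × 1760/(0.85 × 5 × 12.7)) = 1.712 in.
A_s = 0.85 f'_c a b / f_y = 0.85 × 5 × 1.712 × 12.7 / 60 = 1.540 in².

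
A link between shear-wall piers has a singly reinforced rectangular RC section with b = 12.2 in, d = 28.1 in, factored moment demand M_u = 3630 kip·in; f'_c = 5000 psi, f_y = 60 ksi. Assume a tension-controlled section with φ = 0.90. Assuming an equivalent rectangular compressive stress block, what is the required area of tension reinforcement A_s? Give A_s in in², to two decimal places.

A_s ≈ 2.52 in²

M_n = M_u/φ = 3630/0.90 = 4033.33 kip·in.
From M_n = 0.85 f'_c a b (d − a/2):
a = d − √(d² − 2M_n/(0.85 f'_c b)) = 28.1 − √(28.1² − 2 × 4033.33/(0.85 × 5 × 12.2)) = 2.920 in.
A_s = 0.85 f'_c a b / f_y = 0.85 × 5 × 2.920 × 12.2 / 60 = 2.523 in².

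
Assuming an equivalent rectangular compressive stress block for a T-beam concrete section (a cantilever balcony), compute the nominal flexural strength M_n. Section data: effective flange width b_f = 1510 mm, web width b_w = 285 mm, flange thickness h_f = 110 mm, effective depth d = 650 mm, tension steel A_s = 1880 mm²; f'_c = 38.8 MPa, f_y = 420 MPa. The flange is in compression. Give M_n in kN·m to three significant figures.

Tension: T = A_s f_y = 1880 × 420 = 789600 N.
Try a within the flange: a = T/(0.85 f'_c b_f) = 789600/(0.85 × 38.8 × 1510) = 15.86 mm.
Since a = 15.86 ≤ h_f = 110 mm, the stress block lies entirely in the flange; analyse as a rectangular beam of width b_f.
M_n = T(d − a/2) = 789600 × (650 − 7.93) = 506.98 × 10⁶ N·mm.
M_n = 506.98 kN·m.

M_n ≈ 507 kN·m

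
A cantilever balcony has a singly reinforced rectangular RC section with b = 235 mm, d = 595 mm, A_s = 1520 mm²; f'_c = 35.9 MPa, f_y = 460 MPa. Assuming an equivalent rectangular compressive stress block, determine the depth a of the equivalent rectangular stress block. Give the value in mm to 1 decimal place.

T = A_s f_y = 1520 × 460 = 699200 N = 699.2 kN.
Setting C = 0.85 f'_c a b equal to T: a = 699200/(0.85 × 35.9 × 235) = 97.5 mm.

a ≈ 97.5 mm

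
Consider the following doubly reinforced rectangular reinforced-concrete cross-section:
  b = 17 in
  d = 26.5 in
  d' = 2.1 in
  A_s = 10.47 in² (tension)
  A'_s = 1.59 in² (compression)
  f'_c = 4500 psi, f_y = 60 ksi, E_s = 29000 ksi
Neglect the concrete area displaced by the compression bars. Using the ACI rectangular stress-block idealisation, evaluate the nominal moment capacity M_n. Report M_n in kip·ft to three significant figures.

Assume both steels yield.
a = (A_s − A'_s) f_y/(0.85 f'_c b) = (10.47 − 1.59) × 60/(0.85 × 4.5 × 17) = 8.194 in.
c = a/β₁ = 8.194/0.825 = 9.932 in; ε'_s = 0.003(c − d')/c = 0.0024 ≥ ε_y = 0.0021, so the compression steel yields.
M_n = (A_s − A'_s) f_y (d − a/2) + A'_s f_y (d − d') = 532.8 × (26.5 − 4.097) + 95.4 × (26.5 − 2.1) = 11936.3 + 2327.8 = 14264.1 kip·in = 14264.1/12 = 1188.68 kip·ft.

M_n ≈ 1190 kip·ft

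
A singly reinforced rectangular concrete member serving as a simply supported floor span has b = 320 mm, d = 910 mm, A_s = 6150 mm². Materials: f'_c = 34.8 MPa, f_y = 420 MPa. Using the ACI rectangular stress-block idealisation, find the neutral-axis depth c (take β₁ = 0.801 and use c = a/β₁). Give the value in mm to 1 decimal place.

c ≈ 340.7 mm

T = A_s f_y = 6150 × 420 = 2583000 N = 2583 kN.
Setting C = 0.85 f'_c a b equal to T: a = 2583000/(0.85 × 34.8 × 320) = 272.883 mm.
With β₁ = 0.801, c = a/β₁ = 272.883/0.801 = 340.7 mm.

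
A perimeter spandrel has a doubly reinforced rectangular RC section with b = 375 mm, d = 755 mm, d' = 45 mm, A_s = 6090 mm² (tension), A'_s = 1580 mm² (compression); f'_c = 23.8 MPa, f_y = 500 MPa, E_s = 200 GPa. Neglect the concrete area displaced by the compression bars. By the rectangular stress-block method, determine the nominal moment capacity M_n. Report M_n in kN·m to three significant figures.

Assume both tension and compression steel yield.
Net tension couple steel: A_s − A'_s = 4510 mm².
a = (A_s − A'_s) f_y / (0.85 f'_c b) = 2255000/(0.85 × 23.8 × 375) = 297.25 mm.
c = a/β₁ = 297.25/0.85 = 349.71 mm; ε'_s = 0.003(c − d')/c = 0.0026 ≥ f_y/E_s = 0.0025, so compression steel does yield.
M_n = (A_s − A'_s) f_y (d − a/2) + A'_s f_y (d − d') = [2255000 × (755 − 148.625) + 790000 × (755 − 45)] × 10⁻⁶ = 1367.38 + 560.90 = 1928.28 kN·m.

M_n ≈ 1930 kN·m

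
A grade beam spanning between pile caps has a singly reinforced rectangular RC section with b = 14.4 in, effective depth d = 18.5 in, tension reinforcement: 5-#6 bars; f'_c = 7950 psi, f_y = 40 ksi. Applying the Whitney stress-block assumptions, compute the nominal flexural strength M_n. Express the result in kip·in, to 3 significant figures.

A_s = 5 × 0.44 = 2.2 in².
T = A_s f_y = 2.2 × 40 = 88 kips.
a = T/(0.85 f'_c b) = 88/(0.85 × 7.95 × 14.4) = 0.904 in.
M_n = T(d − a/2) = 88 × (18.5 − 0.452) = 1588.2 kip·in.

M_n ≈ 1590 kip·in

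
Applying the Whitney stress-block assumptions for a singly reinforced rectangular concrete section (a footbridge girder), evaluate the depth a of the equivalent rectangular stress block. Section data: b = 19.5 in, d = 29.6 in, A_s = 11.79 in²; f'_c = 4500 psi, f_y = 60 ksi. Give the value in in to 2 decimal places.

T = A_s f_y = 11.79 × 60 = 707.4 kips.
a = T/(0.85 f'_c b) = 707.4/(0.85 × 4.5 × 19.5) = 9.48 in.

a ≈ 9.48 in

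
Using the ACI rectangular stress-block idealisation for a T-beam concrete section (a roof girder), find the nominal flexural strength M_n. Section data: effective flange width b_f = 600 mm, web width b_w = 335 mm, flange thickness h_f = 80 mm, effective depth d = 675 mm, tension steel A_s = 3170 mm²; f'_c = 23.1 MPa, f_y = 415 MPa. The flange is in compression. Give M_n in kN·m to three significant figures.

M_n ≈ 810 kN·m

Tension: T = A_s f_y = 3170 × 415 = 1315550 N.
Try a within the flange: a = T/(0.85 f'_c b_f) = 1315550/(0.85 × 23.1 × 600) = 111.67 mm.
a = 111.67 > h_f = 80 mm: the block extends into the web. Split into flange-overhang and web parts.
C_f = 0.85 f'_c (b_f − b_w) h_f = 0.85 × 23.1 × (600 − 335) × 80 = 416262 N.
Remaining web compression depth: a_w = (T − C_f)/(0.85 f'_c b_w) = (1315550 − 416262)/(0.85 × 23.1 × 335) = 136.72 mm.
M_n = C_f(d − h_f/2) + (T − C_f)(d − a_w/2) = 416262 × (675 − 40) + 899288 × (675 − 68.36) = 264.33 + 545.54 = 809.87 × 10⁶ N·mm.
M_n = 809.87 kN·m.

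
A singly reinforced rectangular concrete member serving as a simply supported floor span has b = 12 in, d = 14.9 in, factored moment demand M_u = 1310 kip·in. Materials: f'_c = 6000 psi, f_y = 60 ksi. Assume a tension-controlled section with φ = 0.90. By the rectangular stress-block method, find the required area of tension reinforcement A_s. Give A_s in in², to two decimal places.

M_n = M_u/φ = 1310/0.90 = 1455.56 kip·in.
From M_n = 0.85 f'_c a b (d − a/2):
a = d − √(d² − 2M_n/(0.85 f'_c b)) = 14.9 − √(14.9² − 2 × 1455.56/(0.85 × 6 × 12)) = 1.692 in.
A_s = 0.85 f'_c a b / f_y = 0.85 × 6 × 1.692 × 12 / 60 = 1.726 in².

A_s ≈ 1.73 in²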